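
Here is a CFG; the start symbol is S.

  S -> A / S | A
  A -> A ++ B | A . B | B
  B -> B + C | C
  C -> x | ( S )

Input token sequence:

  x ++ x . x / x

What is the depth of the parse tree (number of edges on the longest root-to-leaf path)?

6

[S [A [A [A [B [C x]]] ++ [B [C x]]] . [B [C x]]] / [S [A [B [C x]]]]]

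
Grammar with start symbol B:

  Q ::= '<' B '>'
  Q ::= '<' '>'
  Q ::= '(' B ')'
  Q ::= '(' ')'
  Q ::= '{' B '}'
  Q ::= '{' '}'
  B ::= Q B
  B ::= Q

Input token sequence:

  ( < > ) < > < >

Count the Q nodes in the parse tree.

[B [Q ( [B [Q < >]] )] [B [Q < >] [B [Q < >]]]]

4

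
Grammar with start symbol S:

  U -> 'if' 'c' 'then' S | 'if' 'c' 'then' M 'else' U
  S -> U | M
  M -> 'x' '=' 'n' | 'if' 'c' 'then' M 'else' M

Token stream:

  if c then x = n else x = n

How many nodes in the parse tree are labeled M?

[S [M if c then [M x = n] else [M x = n]]]

3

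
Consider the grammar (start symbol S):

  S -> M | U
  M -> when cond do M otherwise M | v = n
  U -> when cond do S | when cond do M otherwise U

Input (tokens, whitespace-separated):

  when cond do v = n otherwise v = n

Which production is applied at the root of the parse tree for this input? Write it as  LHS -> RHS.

S -> M

[S [M when cond do [M v = n] otherwise [M v = n]]]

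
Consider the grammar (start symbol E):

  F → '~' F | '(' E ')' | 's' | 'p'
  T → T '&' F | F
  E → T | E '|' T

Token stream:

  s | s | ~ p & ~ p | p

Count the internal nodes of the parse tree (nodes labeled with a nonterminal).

[E [E [E [E [T [F s]]] | [T [F s]]] | [T [T [F ~ [F p]]] & [F ~ [F p]]]] | [T [F p]]]

16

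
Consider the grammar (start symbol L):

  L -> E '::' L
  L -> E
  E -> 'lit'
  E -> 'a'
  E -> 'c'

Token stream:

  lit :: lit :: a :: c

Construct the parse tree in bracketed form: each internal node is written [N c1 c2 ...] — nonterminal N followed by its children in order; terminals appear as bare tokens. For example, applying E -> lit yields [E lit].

L
E :: L
lit :: L
lit :: E :: L
lit :: lit :: L
lit :: lit :: E :: L
lit :: lit :: a :: L
lit :: lit :: a :: E
lit :: lit :: a :: c

[L [E lit] :: [L [E lit] :: [L [E a] :: [L [E c]]]]]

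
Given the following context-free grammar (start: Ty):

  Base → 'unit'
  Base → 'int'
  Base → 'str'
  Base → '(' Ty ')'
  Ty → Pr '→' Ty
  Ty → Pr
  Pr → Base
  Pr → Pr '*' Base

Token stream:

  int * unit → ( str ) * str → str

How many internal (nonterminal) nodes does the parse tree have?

16

[Ty [Pr [Pr [Base int]] * [Base unit]] → [Ty [Pr [Pr [Base ( [Ty [Pr [Base str]]] )]] * [Base str]] → [Ty [Pr [Base str]]]]]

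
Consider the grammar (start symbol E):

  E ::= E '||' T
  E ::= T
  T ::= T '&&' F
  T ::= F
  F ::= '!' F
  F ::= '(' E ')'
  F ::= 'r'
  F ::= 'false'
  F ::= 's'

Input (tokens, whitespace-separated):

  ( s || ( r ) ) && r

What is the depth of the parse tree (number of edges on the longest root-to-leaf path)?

10

[E [T [T [F ( [E [E [T [F s]]] || [T [F ( [E [T [F r]]] )]]] )]] && [F r]]]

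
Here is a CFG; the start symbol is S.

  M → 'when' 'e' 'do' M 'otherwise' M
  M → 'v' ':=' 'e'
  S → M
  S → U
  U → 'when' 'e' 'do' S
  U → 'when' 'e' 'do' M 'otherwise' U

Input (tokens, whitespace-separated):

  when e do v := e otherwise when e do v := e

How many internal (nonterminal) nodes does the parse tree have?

6

[S [U when e do [M v := e] otherwise [U when e do [S [M v := e]]]]]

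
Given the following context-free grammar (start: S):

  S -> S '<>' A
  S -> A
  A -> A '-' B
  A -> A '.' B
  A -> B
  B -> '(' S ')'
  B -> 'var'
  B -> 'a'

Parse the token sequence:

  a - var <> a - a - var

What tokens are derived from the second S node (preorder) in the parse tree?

a - var

[S [S [A [A [B a]] - [B var]]] <> [A [A [A [B a]] - [B a]] - [B var]]]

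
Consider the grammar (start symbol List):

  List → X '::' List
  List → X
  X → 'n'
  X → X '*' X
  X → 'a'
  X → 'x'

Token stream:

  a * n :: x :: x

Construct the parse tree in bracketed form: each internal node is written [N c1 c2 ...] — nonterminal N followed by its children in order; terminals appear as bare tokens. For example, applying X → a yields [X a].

[List [X [X a] * [X n]] :: [List [X x] :: [List [X x]]]]

List
X :: List
X * X :: List
a * X :: List
a * n :: List
a * n :: X :: List
a * n :: x :: List
a * n :: x :: X
a * n :: x :: x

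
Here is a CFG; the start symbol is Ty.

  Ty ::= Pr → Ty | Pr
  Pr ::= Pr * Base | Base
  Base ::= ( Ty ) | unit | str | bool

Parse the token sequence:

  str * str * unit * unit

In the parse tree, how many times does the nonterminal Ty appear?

1

[Ty [Pr [Pr [Pr [Pr [Base str]] * [Base str]] * [Base unit]] * [Base unit]]]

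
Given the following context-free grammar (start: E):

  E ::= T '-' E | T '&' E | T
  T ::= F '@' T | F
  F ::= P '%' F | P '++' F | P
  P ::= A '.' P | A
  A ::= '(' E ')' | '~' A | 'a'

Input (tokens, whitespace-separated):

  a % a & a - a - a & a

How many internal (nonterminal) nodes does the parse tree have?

[E [T [F [P [A a]] % [F [P [A a]]]]] & [E [T [F [P [A a]]]] - [E [T [F [P [A a]]]] - [E [T [F [P [A a]]]] & [E [T [F [P [A a]]]]]]]]]

28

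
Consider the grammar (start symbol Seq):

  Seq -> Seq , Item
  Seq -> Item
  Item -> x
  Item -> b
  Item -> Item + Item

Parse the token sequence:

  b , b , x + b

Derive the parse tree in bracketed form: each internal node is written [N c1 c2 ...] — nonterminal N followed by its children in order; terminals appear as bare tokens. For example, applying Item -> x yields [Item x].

Seq
Seq , Item
Seq , Item , Item
Item , Item , Item
b , Item , Item
b , b , Item
b , b , Item + Item
b , b , x + Item
b , b , x + b

[Seq [Seq [Seq [Item b]] , [Item b]] , [Item [Item x] + [Item b]]]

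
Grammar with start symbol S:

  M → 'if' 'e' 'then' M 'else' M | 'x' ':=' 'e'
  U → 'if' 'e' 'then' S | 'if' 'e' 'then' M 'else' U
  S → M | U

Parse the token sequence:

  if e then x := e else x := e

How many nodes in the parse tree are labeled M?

3

[S [M if e then [M x := e] else [M x := e]]]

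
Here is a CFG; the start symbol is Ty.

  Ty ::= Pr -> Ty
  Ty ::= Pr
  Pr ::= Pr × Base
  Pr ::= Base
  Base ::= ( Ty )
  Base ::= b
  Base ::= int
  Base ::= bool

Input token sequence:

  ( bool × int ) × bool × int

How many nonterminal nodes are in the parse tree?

12

[Ty [Pr [Pr [Pr [Base ( [Ty [Pr [Pr [Base bool]] × [Base int]]] )]] × [Base bool]] × [Base int]]]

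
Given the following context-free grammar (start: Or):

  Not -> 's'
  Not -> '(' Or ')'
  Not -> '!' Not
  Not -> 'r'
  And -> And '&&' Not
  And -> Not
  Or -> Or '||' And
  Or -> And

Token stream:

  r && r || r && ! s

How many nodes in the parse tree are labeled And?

[Or [Or [And [And [Not r]] && [Not r]]] || [And [And [Not r]] && [Not ! [Not s]]]]

4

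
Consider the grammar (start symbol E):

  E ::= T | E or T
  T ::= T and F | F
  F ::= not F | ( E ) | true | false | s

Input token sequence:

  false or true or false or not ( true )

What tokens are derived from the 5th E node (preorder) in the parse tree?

true

[E [E [E [E [T [F false]]] or [T [F true]]] or [T [F false]]] or [T [F not [F ( [E [T [F true]]] )]]]]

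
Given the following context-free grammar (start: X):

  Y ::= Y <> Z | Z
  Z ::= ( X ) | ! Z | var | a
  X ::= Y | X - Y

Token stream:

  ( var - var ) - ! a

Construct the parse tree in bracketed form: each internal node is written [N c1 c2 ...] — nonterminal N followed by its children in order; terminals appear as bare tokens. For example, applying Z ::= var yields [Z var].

[X [X [Y [Z ( [X [X [Y [Z var]]] - [Y [Z var]]] )]]] - [Y [Z ! [Z a]]]]

X
X - Y
Y - Y
Z - Y
( X ) - Y
( X - Y ) - Y
( Y - Y ) - Y
( Z - Y ) - Y
( var - Y ) - Y
( var - Z ) - Y
( var - var ) - Y
( var - var ) - Z
( var - var ) - ! Z
( var - var ) - ! a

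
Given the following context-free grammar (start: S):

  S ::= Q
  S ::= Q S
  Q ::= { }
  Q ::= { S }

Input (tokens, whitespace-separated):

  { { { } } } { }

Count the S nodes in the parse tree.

4

[S [Q { [S [Q { [S [Q { }]] }]] }] [S [Q { }]]]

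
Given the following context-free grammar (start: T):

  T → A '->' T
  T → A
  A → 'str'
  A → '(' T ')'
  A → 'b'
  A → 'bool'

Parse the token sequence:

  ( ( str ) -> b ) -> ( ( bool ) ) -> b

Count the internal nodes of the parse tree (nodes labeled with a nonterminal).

16

[T [A ( [T [A ( [T [A str]] )] -> [T [A b]]] )] -> [T [A ( [T [A ( [T [A bool]] )]] )] -> [T [A b]]]]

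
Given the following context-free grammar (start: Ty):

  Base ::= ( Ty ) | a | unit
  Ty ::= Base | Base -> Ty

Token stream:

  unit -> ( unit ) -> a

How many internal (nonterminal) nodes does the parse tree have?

[Ty [Base unit] -> [Ty [Base ( [Ty [Base unit]] )] -> [Ty [Base a]]]]

8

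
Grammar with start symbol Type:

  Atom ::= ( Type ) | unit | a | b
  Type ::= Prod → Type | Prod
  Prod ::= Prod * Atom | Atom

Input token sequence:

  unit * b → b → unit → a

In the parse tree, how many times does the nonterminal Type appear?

4

[Type [Prod [Prod [Atom unit]] * [Atom b]] → [Type [Prod [Atom b]] → [Type [Prod [Atom unit]] → [Type [Prod [Atom a]]]]]]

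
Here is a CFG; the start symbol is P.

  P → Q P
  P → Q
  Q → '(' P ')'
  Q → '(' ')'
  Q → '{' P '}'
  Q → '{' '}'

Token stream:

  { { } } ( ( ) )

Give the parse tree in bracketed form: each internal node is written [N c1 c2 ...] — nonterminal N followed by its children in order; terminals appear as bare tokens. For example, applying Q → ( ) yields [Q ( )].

P
Q P
{ P } P
{ Q } P
{ { } } P
{ { } } Q
{ { } } ( P )
{ { } } ( Q )
{ { } } ( ( ) )

[P [Q { [P [Q { }]] }] [P [Q ( [P [Q ( )]] )]]]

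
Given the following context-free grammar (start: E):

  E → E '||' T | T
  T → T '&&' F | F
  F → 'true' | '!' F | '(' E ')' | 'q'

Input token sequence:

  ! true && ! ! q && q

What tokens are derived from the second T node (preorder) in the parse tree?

! true && ! ! q

[E [T [T [T [F ! [F true]]] && [F ! [F ! [F q]]]] && [F q]]]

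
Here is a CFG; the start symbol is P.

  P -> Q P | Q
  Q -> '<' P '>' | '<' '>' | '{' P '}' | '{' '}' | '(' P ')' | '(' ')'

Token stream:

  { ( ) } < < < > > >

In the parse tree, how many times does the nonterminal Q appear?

5

[P [Q { [P [Q ( )]] }] [P [Q < [P [Q < [P [Q < >]] >]] >]]]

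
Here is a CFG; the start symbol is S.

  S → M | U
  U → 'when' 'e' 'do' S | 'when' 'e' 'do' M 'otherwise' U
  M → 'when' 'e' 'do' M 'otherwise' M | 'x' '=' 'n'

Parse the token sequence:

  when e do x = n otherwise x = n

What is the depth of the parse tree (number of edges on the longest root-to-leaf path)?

3

[S [M when e do [M x = n] otherwise [M x = n]]]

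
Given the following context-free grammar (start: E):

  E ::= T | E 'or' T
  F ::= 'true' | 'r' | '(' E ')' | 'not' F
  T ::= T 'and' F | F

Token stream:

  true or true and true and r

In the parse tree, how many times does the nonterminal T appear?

4

[E [E [T [F true]]] or [T [T [T [F true]] and [F true]] and [F r]]]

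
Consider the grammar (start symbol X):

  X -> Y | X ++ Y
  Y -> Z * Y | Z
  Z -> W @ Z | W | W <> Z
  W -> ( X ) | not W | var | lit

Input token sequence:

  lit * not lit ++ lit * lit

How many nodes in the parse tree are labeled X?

[X [X [Y [Z [W lit]] * [Y [Z [W not [W lit]]]]]] ++ [Y [Z [W lit]] * [Y [Z [W lit]]]]]

2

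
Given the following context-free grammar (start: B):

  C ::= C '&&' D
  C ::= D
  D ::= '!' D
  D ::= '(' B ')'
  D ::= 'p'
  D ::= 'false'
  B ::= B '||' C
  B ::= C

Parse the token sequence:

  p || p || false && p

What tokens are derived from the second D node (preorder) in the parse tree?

p

[B [B [B [C [D p]]] || [C [D p]]] || [C [C [D false]] && [D p]]]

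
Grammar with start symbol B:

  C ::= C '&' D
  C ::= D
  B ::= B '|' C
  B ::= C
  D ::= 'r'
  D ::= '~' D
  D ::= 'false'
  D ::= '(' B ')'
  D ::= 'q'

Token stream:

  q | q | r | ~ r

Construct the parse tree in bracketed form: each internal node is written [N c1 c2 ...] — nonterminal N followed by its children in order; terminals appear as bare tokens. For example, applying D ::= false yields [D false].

B
B | C
B | C | C
B | C | C | C
C | C | C | C
D | C | C | C
q | C | C | C
q | D | C | C
q | q | C | C
q | q | D | C
q | q | r | C
q | q | r | D
q | q | r | ~ D
q | q | r | ~ r

[B [B [B [B [C [D q]]] | [C [D q]]] | [C [D r]]] | [C [D ~ [D r]]]]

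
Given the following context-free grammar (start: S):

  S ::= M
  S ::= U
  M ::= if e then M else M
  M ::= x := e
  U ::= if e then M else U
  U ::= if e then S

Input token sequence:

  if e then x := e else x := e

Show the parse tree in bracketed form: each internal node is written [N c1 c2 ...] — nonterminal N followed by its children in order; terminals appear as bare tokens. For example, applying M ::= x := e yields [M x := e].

[S [M if e then [M x := e] else [M x := e]]]

S
M
if e then M else M
if e then x := e else M
if e then x := e else x := e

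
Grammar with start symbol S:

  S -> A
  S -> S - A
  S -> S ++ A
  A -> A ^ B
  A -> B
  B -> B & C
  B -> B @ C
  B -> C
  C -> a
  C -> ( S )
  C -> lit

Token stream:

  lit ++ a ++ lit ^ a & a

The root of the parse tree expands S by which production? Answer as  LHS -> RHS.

[S [S [S [A [B [C lit]]]] ++ [A [B [C a]]]] ++ [A [A [B [C lit]]] ^ [B [B [C a]] & [C a]]]]

S -> S ++ A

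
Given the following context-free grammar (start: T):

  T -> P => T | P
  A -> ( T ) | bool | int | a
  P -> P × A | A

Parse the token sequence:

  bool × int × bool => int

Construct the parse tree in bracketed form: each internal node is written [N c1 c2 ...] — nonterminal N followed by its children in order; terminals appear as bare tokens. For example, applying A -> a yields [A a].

T
P => T
P × A => T
P × A × A => T
A × A × A => T
bool × A × A => T
bool × int × A => T
bool × int × bool => T
bool × int × bool => P
bool × int × bool => A
bool × int × bool => int

[T [P [P [P [A bool]] × [A int]] × [A bool]] => [T [P [A int]]]]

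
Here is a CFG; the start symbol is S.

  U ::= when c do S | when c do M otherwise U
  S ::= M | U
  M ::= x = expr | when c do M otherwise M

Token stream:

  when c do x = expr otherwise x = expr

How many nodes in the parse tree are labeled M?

[S [M when c do [M x = expr] otherwise [M x = expr]]]

3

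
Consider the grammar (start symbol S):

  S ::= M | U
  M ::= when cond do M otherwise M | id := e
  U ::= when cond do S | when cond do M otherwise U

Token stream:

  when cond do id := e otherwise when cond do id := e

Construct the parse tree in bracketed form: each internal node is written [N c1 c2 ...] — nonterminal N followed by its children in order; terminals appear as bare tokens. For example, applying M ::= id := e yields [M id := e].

S
U
when cond do M otherwise U
when cond do id := e otherwise U
when cond do id := e otherwise when cond do S
when cond do id := e otherwise when cond do M
when cond do id := e otherwise when cond do id := e

[S [U when cond do [M id := e] otherwise [U when cond do [S [M id := e]]]]]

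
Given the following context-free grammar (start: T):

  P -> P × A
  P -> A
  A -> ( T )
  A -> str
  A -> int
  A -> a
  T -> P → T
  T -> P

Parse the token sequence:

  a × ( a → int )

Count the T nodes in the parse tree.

3

[T [P [P [A a]] × [A ( [T [P [A a]] → [T [P [A int]]]] )]]]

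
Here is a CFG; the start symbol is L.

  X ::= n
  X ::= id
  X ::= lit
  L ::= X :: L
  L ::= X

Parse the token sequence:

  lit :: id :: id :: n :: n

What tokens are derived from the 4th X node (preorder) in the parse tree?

n

[L [X lit] :: [L [X id] :: [L [X id] :: [L [X n] :: [L [X n]]]]]]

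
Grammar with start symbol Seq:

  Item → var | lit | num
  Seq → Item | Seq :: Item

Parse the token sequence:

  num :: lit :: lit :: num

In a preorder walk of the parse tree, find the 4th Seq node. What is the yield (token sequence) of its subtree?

[Seq [Seq [Seq [Seq [Item num]] :: [Item lit]] :: [Item lit]] :: [Item num]]

num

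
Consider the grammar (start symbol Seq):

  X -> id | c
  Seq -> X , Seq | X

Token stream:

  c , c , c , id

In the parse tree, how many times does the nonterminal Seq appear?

4

[Seq [X c] , [Seq [X c] , [Seq [X c] , [Seq [X id]]]]]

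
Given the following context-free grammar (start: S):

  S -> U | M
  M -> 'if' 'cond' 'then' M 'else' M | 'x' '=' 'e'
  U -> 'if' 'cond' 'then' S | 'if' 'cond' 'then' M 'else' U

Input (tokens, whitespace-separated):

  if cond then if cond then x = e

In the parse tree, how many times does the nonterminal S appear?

3

[S [U if cond then [S [U if cond then [S [M x = e]]]]]]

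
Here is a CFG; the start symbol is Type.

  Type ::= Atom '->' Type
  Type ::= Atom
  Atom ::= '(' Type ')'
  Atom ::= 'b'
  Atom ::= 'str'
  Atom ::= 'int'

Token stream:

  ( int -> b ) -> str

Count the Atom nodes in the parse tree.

4

[Type [Atom ( [Type [Atom int] -> [Type [Atom b]]] )] -> [Type [Atom str]]]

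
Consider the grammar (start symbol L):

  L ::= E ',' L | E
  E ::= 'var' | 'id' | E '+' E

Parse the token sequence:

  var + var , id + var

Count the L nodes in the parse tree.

2

[L [E [E var] + [E var]] , [L [E [E id] + [E var]]]]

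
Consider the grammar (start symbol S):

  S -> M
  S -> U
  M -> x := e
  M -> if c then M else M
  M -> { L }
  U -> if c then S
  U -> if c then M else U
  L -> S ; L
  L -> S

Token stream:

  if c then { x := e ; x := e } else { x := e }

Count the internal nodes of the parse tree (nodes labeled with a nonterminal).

13

[S [M if c then [M { [L [S [M x := e]] ; [L [S [M x := e]]]] }] else [M { [L [S [M x := e]]] }]]]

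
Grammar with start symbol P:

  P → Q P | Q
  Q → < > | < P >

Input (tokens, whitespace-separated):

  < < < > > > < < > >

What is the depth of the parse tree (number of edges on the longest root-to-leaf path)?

6

[P [Q < [P [Q < [P [Q < >]] >]] >] [P [Q < [P [Q < >]] >]]]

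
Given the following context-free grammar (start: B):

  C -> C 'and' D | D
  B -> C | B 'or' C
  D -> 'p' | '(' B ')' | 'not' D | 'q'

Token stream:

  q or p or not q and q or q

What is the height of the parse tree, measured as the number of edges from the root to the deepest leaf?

[B [B [B [B [C [D q]]] or [C [D p]]] or [C [C [D not [D q]]] and [D q]]] or [C [D q]]]

6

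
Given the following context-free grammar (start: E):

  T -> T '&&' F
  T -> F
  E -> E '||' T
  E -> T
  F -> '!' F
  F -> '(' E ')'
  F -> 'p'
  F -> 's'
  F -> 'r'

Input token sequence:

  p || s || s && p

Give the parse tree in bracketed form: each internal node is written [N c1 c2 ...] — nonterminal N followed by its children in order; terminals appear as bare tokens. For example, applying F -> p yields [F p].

E
E || T
E || T || T
T || T || T
F || T || T
p || T || T
p || F || T
p || s || T
p || s || T && F
p || s || F && F
p || s || s && F
p || s || s && p

[E [E [E [T [F p]]] || [T [F s]]] || [T [T [F s]] && [F p]]]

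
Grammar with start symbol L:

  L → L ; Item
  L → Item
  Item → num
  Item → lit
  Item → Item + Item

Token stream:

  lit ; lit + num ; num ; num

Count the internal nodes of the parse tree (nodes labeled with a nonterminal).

10

[L [L [L [L [Item lit]] ; [Item [Item lit] + [Item num]]] ; [Item num]] ; [Item num]]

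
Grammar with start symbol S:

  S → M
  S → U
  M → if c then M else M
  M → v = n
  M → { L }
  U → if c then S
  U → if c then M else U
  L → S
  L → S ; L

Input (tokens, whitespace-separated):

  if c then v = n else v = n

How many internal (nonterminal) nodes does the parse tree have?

4

[S [M if c then [M v = n] else [M v = n]]]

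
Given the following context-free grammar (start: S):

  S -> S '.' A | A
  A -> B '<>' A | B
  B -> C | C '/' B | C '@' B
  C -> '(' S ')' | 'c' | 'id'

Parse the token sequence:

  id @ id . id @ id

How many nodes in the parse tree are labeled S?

2

[S [S [A [B [C id] @ [B [C id]]]]] . [A [B [C id] @ [B [C id]]]]]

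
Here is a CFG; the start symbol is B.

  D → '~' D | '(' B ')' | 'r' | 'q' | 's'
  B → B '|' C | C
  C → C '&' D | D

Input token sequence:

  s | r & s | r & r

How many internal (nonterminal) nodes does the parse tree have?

[B [B [B [C [D s]]] | [C [C [D r]] & [D s]]] | [C [C [D r]] & [D r]]]

13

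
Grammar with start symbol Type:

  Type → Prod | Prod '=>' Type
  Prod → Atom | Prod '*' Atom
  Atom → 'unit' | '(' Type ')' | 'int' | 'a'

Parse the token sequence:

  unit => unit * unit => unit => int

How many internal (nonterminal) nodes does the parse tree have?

[Type [Prod [Atom unit]] => [Type [Prod [Prod [Atom unit]] * [Atom unit]] => [Type [Prod [Atom unit]] => [Type [Prod [Atom int]]]]]]

14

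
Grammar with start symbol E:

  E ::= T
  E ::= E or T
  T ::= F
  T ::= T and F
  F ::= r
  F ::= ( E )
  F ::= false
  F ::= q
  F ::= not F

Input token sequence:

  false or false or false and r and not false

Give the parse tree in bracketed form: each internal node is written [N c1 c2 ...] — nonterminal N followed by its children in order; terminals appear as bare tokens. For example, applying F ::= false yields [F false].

E
E or T
E or T or T
T or T or T
F or T or T
false or T or T
false or F or T
false or false or T
false or false or T and F
false or false or T and F and F
false or false or F and F and F
false or false or false and F and F
false or false or false and r and F
false or false or false and r and not F
false or false or false and r and not false

[E [E [E [T [F false]]] or [T [F false]]] or [T [T [T [F false]] and [F r]] and [F not [F false]]]]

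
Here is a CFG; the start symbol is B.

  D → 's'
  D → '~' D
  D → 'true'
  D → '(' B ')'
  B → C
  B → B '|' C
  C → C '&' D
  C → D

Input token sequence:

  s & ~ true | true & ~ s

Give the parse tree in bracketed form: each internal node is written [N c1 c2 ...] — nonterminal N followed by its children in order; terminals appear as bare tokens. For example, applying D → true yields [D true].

B
B | C
C | C
C & D | C
D & D | C
s & D | C
s & ~ D | C
s & ~ true | C
s & ~ true | C & D
s & ~ true | D & D
s & ~ true | true & D
s & ~ true | true & ~ D
s & ~ true | true & ~ s

[B [B [C [C [D s]] & [D ~ [D true]]]] | [C [C [D true]] & [D ~ [D s]]]]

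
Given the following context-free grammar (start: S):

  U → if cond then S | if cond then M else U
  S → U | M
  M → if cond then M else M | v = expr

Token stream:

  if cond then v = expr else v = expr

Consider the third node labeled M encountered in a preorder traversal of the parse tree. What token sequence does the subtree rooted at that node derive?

[S [M if cond then [M v = expr] else [M v = expr]]]

v = expr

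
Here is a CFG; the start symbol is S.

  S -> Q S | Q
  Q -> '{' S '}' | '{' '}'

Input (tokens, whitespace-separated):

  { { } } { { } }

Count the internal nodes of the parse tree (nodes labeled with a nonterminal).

[S [Q { [S [Q { }]] }] [S [Q { [S [Q { }]] }]]]

8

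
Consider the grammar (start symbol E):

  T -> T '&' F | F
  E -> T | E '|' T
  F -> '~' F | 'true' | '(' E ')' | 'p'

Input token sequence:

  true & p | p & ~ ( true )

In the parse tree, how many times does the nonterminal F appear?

[E [E [T [T [F true]] & [F p]]] | [T [T [F p]] & [F ~ [F ( [E [T [F true]]] )]]]]

6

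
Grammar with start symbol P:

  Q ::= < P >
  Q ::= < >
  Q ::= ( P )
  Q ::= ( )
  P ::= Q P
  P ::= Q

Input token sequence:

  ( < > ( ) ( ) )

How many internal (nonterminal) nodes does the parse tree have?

[P [Q ( [P [Q < >] [P [Q ( )] [P [Q ( )]]]] )]]

8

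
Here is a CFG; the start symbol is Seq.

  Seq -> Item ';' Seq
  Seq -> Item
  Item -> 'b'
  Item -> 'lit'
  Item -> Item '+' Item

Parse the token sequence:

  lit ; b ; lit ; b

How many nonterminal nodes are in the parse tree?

[Seq [Item lit] ; [Seq [Item b] ; [Seq [Item lit] ; [Seq [Item b]]]]]

8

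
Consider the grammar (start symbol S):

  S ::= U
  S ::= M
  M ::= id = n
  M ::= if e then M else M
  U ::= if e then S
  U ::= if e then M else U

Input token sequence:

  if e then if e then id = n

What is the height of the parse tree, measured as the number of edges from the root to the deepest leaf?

[S [U if e then [S [U if e then [S [M id = n]]]]]]

6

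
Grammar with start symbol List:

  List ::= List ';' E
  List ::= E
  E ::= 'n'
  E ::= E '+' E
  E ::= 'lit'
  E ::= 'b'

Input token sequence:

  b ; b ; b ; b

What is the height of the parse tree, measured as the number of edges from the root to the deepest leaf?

[List [List [List [List [E b]] ; [E b]] ; [E b]] ; [E b]]

5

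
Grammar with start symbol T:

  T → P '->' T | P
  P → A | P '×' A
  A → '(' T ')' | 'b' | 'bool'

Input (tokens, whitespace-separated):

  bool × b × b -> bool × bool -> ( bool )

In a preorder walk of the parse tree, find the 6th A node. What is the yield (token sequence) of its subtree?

[T [P [P [P [A bool]] × [A b]] × [A b]] -> [T [P [P [A bool]] × [A bool]] -> [T [P [A ( [T [P [A bool]]] )]]]]]

( bool )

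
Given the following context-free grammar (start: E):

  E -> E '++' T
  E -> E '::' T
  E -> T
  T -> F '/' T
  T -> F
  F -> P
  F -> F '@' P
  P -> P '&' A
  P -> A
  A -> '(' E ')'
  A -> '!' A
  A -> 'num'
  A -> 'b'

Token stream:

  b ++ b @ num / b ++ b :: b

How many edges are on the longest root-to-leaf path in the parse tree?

[E [E [E [E [T [F [P [A b]]]]] ++ [T [F [F [P [A b]]] @ [P [A num]]] / [T [F [P [A b]]]]]] ++ [T [F [P [A b]]]]] :: [T [F [P [A b]]]]]

8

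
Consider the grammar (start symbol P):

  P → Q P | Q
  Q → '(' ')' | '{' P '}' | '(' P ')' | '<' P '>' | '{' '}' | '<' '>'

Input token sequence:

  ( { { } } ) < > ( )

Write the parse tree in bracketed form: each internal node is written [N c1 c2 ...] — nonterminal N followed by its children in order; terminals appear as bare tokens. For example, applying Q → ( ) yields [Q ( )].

[P [Q ( [P [Q { [P [Q { }]] }]] )] [P [Q < >] [P [Q ( )]]]]

P
Q P
( P ) P
( Q ) P
( { P } ) P
( { Q } ) P
( { { } } ) P
( { { } } ) Q P
( { { } } ) < > P
( { { } } ) < > Q
( { { } } ) < > ( )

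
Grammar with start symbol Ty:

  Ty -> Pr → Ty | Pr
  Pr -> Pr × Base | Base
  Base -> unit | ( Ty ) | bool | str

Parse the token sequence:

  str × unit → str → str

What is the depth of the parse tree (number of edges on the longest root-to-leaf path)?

5

[Ty [Pr [Pr [Base str]] × [Base unit]] → [Ty [Pr [Base str]] → [Ty [Pr [Base str]]]]]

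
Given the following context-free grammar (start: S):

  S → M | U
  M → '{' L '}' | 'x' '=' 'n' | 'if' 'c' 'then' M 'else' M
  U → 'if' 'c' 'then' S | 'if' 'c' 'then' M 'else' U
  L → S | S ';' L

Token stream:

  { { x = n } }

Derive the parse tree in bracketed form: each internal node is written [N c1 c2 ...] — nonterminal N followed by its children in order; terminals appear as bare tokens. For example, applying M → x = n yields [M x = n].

[S [M { [L [S [M { [L [S [M x = n]]] }]]] }]]

S
M
{ L }
{ S }
{ M }
{ { L } }
{ { S } }
{ { M } }
{ { x = n } }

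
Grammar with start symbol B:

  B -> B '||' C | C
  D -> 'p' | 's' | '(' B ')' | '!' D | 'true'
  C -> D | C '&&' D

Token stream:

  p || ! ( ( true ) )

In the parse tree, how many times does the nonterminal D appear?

[B [B [C [D p]]] || [C [D ! [D ( [B [C [D ( [B [C [D true]]] )]]] )]]]]

5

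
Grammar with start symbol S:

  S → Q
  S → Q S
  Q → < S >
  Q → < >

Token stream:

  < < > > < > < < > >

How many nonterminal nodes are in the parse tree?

10

[S [Q < [S [Q < >]] >] [S [Q < >] [S [Q < [S [Q < >]] >]]]]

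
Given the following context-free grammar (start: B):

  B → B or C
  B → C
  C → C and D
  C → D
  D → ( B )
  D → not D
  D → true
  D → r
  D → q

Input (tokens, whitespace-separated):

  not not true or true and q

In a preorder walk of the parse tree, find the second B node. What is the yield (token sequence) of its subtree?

not not true

[B [B [C [D not [D not [D true]]]]] or [C [C [D true]] and [D q]]]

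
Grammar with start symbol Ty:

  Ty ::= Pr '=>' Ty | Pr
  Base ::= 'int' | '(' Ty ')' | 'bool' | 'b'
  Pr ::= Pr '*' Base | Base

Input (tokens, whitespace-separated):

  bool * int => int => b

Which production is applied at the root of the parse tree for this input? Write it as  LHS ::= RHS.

Ty ::= Pr '=>' Ty

[Ty [Pr [Pr [Base bool]] * [Base int]] => [Ty [Pr [Base int]] => [Ty [Pr [Base b]]]]]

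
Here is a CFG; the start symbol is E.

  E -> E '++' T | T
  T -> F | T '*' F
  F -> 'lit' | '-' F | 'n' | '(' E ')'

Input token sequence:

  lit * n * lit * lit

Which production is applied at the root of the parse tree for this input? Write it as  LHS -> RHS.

E -> T

[E [T [T [T [T [F lit]] * [F n]] * [F lit]] * [F lit]]]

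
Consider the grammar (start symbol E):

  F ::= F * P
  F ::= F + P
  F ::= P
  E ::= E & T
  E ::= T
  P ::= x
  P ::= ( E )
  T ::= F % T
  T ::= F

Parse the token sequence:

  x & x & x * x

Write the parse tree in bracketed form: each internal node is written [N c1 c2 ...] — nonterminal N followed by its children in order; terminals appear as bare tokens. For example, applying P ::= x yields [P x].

[E [E [E [T [F [P x]]]] & [T [F [P x]]]] & [T [F [F [P x]] * [P x]]]]

E
E & T
E & T & T
T & T & T
F & T & T
P & T & T
x & T & T
x & F & T
x & P & T
x & x & T
x & x & F
x & x & F * P
x & x & P * P
x & x & x * P
x & x & x * x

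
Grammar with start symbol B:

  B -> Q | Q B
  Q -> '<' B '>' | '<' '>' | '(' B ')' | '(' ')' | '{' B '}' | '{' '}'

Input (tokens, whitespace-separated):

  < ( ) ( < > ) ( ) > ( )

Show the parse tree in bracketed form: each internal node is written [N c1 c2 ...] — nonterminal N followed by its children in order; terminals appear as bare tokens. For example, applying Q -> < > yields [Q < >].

B
Q B
< B > B
< Q B > B
< ( ) B > B
< ( ) Q B > B
< ( ) ( B ) B > B
< ( ) ( Q ) B > B
< ( ) ( < > ) B > B
< ( ) ( < > ) Q > B
< ( ) ( < > ) ( ) > B
< ( ) ( < > ) ( ) > Q
< ( ) ( < > ) ( ) > ( )

[B [Q < [B [Q ( )] [B [Q ( [B [Q < >]] )] [B [Q ( )]]]] >] [B [Q ( )]]]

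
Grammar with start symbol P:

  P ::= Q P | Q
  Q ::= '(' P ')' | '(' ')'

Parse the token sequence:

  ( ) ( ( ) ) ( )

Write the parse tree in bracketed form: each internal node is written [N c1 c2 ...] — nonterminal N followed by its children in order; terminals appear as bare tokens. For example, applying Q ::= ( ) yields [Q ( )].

P
Q P
( ) P
( ) Q P
( ) ( P ) P
( ) ( Q ) P
( ) ( ( ) ) P
( ) ( ( ) ) Q
( ) ( ( ) ) ( )

[P [Q ( )] [P [Q ( [P [Q ( )]] )] [P [Q ( )]]]]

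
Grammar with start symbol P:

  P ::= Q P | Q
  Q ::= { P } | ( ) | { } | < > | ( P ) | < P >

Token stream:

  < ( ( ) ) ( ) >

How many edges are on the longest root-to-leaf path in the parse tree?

6

[P [Q < [P [Q ( [P [Q ( )]] )] [P [Q ( )]]] >]]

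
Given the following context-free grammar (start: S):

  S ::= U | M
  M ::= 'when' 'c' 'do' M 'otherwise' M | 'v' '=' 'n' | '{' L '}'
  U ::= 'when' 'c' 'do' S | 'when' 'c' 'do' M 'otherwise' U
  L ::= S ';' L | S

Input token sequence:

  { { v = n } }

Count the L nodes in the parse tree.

2

[S [M { [L [S [M { [L [S [M v = n]]] }]]] }]]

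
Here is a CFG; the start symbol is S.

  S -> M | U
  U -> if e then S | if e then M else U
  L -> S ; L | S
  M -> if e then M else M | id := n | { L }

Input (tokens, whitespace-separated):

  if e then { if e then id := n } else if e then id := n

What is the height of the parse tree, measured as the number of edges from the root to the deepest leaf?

8

[S [U if e then [M { [L [S [U if e then [S [M id := n]]]]] }] else [U if e then [S [M id := n]]]]]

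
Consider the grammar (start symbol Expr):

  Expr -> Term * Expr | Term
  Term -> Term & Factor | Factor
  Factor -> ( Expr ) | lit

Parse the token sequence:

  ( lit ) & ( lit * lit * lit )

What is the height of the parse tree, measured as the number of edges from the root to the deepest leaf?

8

[Expr [Term [Term [Factor ( [Expr [Term [Factor lit]]] )]] & [Factor ( [Expr [Term [Factor lit]] * [Expr [Term [Factor lit]] * [Expr [Term [Factor lit]]]]] )]]]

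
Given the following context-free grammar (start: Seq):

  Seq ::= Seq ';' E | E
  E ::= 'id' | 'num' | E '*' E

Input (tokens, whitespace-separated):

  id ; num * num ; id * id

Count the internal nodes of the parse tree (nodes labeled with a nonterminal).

10

[Seq [Seq [Seq [E id]] ; [E [E num] * [E num]]] ; [E [E id] * [E id]]]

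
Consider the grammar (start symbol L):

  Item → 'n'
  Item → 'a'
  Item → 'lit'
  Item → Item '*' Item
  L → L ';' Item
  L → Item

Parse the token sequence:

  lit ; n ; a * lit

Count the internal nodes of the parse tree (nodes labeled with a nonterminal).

8

[L [L [L [Item lit]] ; [Item n]] ; [Item [Item a] * [Item lit]]]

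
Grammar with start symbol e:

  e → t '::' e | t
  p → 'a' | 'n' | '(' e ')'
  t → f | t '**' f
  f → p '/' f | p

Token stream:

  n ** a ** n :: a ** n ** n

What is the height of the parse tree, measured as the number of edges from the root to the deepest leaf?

7

[e [t [t [t [f [p n]]] ** [f [p a]]] ** [f [p n]]] :: [e [t [t [t [f [p a]]] ** [f [p n]]] ** [f [p n]]]]]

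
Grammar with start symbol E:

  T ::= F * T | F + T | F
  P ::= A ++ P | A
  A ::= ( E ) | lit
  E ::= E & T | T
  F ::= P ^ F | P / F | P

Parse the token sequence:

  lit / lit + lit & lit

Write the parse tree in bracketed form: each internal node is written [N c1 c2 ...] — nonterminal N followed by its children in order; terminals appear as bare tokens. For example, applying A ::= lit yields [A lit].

[E [E [T [F [P [A lit]] / [F [P [A lit]]]] + [T [F [P [A lit]]]]]] & [T [F [P [A lit]]]]]

E
E & T
T & T
F + T & T
P / F + T & T
A / F + T & T
lit / F + T & T
lit / P + T & T
lit / A + T & T
lit / lit + T & T
lit / lit + F & T
lit / lit + P & T
lit / lit + A & T
lit / lit + lit & T
lit / lit + lit & F
lit / lit + lit & P
lit / lit + lit & A
lit / lit + lit & lit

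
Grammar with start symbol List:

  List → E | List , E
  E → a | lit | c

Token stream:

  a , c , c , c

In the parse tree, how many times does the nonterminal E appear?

4

[List [List [List [List [E a]] , [E c]] , [E c]] , [E c]]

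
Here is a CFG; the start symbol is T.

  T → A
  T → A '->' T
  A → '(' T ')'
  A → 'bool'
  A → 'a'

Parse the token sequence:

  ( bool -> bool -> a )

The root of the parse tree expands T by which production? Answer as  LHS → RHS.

T → A

[T [A ( [T [A bool] -> [T [A bool] -> [T [A a]]]] )]]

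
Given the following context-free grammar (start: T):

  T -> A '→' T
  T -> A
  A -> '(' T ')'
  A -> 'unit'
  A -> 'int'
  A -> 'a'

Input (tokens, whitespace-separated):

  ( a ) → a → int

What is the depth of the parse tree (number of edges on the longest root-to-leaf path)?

4

[T [A ( [T [A a]] )] → [T [A a] → [T [A int]]]]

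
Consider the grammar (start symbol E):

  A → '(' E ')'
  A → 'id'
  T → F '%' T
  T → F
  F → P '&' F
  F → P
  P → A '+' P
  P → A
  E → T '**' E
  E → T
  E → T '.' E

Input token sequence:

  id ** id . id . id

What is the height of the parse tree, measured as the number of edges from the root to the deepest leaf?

[E [T [F [P [A id]]]] ** [E [T [F [P [A id]]]] . [E [T [F [P [A id]]]] . [E [T [F [P [A id]]]]]]]]

8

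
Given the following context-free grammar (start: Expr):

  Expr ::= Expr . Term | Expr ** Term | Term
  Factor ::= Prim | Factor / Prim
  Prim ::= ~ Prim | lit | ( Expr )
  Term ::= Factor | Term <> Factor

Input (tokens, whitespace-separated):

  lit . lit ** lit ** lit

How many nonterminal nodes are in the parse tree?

[Expr [Expr [Expr [Expr [Term [Factor [Prim lit]]]] . [Term [Factor [Prim lit]]]] ** [Term [Factor [Prim lit]]]] ** [Term [Factor [Prim lit]]]]

16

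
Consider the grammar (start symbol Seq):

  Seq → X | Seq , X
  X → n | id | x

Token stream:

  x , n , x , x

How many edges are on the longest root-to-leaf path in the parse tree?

5

[Seq [Seq [Seq [Seq [X x]] , [X n]] , [X x]] , [X x]]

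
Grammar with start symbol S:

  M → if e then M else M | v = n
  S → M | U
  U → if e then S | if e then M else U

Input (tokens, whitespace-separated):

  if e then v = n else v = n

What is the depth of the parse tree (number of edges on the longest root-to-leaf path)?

3

[S [M if e then [M v = n] else [M v = n]]]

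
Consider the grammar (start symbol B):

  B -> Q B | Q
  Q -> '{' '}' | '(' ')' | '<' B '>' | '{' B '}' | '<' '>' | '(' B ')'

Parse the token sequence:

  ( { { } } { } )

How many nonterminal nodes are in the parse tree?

[B [Q ( [B [Q { [B [Q { }]] }] [B [Q { }]]] )]]

8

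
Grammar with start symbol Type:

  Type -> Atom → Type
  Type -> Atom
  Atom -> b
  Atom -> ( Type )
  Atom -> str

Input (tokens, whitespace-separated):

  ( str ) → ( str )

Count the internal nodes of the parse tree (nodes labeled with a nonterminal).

8

[Type [Atom ( [Type [Atom str]] )] → [Type [Atom ( [Type [Atom str]] )]]]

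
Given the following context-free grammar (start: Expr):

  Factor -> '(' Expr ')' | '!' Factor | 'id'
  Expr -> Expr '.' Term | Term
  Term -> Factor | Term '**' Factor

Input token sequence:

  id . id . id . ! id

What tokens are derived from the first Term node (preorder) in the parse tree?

[Expr [Expr [Expr [Expr [Term [Factor id]]] . [Term [Factor id]]] . [Term [Factor id]]] . [Term [Factor ! [Factor id]]]]

id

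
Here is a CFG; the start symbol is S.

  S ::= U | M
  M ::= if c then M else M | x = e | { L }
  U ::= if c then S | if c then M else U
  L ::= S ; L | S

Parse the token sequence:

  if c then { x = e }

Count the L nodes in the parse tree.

1

[S [U if c then [S [M { [L [S [M x = e]]] }]]]]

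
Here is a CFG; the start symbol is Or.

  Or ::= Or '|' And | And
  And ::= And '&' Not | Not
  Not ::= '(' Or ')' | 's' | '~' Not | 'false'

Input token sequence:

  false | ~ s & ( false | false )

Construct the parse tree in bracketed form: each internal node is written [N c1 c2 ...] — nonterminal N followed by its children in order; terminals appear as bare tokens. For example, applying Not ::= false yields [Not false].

[Or [Or [And [Not false]]] | [And [And [Not ~ [Not s]]] & [Not ( [Or [Or [And [Not false]]] | [And [Not false]]] )]]]

Or
Or | And
And | And
Not | And
false | And
false | And & Not
false | Not & Not
false | ~ Not & Not
false | ~ s & Not
false | ~ s & ( Or )
false | ~ s & ( Or | And )
false | ~ s & ( And | And )
false | ~ s & ( Not | And )
false | ~ s & ( false | And )
false | ~ s & ( false | Not )
false | ~ s & ( false | false )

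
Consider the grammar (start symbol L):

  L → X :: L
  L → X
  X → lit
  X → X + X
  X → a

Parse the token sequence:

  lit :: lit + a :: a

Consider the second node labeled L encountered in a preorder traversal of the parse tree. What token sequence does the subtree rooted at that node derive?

lit + a :: a

[L [X lit] :: [L [X [X lit] + [X a]] :: [L [X a]]]]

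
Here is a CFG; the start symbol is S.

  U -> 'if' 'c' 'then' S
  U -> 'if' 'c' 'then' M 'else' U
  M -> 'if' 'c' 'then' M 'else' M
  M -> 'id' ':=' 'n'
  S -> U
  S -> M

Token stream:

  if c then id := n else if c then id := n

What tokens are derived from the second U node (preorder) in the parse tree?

[S [U if c then [M id := n] else [U if c then [S [M id := n]]]]]

if c then id := n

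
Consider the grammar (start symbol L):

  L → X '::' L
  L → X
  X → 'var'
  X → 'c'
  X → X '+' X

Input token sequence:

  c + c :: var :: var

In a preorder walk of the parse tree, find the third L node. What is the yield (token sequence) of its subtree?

var

[L [X [X c] + [X c]] :: [L [X var] :: [L [X var]]]]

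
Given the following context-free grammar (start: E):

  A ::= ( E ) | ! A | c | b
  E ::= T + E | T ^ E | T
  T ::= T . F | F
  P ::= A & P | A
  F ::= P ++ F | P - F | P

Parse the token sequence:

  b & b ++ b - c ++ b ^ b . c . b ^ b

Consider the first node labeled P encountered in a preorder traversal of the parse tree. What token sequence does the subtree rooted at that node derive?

b & b

[E [T [F [P [A b] & [P [A b]]] ++ [F [P [A b]] - [F [P [A c]] ++ [F [P [A b]]]]]]] ^ [E [T [T [T [F [P [A b]]]] . [F [P [A c]]]] . [F [P [A b]]]] ^ [E [T [F [P [A b]]]]]]]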